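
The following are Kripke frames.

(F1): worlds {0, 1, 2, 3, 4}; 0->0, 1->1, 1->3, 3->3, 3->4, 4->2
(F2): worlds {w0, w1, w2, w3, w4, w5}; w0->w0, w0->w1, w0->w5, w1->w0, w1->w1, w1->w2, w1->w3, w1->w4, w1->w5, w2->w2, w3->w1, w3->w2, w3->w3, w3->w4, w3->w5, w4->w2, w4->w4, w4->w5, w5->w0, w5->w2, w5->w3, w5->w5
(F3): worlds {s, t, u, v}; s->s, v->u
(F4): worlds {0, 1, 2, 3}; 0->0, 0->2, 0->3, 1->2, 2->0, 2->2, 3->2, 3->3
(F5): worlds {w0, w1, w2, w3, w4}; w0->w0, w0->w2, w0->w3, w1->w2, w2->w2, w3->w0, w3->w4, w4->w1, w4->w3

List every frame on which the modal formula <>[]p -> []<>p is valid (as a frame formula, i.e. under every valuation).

(F4)

The schema corresponds to convergence: forall x forall y forall z (Rxy & Rxz -> exists w (Ryw & Rzw)).
(F1): fails — R34 and R33 but 4 and 3 have no common successor.
(F2): fails — Rw1w0 and Rw1w2 but w0 and w2 have no common successor.
(F3): fails — Rvu and Rvu but u and u have no common successor.
(F4): condition met.
(F5): fails — Rw0w2 and Rw0w3 but w2 and w3 have no common successor.
Valid on: (F4).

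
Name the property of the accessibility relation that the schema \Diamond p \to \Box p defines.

partial functionality

Suppose ◇p→□p is valid. Take Rxy, Rxz and set V(p)={y}. Then ◇p at x, so □p at x, so p at z, i.e. z=y.
Conversely, any frame satisfying \forall x \forall y \forall z (Rxy \wedge Rxz \to y = z) validates the schema.
So the correspondent is partial functionality.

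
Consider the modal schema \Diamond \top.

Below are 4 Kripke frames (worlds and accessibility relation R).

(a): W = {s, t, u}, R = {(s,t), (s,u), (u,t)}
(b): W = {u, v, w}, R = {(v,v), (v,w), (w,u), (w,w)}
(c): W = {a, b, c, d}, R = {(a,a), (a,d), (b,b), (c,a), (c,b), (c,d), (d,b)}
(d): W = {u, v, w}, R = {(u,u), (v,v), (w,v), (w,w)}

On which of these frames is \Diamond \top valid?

(c), (d)

Frame correspondent (Sahlqvist): \forall x \exists y Rxy — i.e. seriality.
(a): fails — world t has no successor.
(b): fails — world u has no successor.
(c): ✓.
(d): ✓.
Valid on: (c), (d).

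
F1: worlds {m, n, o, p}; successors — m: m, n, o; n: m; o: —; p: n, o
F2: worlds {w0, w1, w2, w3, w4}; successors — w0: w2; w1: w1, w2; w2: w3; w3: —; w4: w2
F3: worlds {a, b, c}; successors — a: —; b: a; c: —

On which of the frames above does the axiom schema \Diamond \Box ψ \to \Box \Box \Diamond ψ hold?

The schema corresponds to a generalized confluence (Geach) condition: \forall x \forall y \forall z ((xRy \wedge x R^2 z) \to \exists w (yRw \wedge zRw)).
F1: fails — mRm, mR²o but no w with mRw and oRw.
F2: fails — w0Rw2, w0R²w3 but no w with w2Rw and w3Rw.
F3: satisfies the condition.
Valid on: F3.

F3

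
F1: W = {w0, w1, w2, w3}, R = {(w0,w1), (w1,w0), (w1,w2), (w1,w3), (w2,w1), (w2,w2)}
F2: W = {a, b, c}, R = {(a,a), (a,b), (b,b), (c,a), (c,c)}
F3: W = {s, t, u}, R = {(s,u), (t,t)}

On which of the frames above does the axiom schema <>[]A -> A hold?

none

Frame correspondent (Sahlqvist): forall x forall y (Rxy -> Ryx) — i.e. symmetry.
F1: fails — Rw1w3 but not Rw3w1.
F2: fails — Rab but not Rba.
F3: fails — Rsu but not Rus.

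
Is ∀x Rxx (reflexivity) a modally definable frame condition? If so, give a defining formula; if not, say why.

Definable; □q → q defines it

This is a Sahlqvist condition; the T axiom □q → q defines it.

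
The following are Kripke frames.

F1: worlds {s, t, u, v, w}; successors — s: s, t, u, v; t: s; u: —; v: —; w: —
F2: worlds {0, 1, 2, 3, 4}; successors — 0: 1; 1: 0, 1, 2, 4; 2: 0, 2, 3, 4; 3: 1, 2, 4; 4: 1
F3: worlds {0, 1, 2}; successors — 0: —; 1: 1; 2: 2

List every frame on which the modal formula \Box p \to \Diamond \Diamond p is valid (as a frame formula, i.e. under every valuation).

F2

The schema corresponds to a generalized confluence (Geach) condition: \forall x \exists w (xRw \wedge x R^2 w).
F1: fails — at u but no w* with uRw* and uR²w*.
F2: satisfies the condition.
F3: fails — at 0 but no w with 0Rw and 0R²w.
Valid on: F2.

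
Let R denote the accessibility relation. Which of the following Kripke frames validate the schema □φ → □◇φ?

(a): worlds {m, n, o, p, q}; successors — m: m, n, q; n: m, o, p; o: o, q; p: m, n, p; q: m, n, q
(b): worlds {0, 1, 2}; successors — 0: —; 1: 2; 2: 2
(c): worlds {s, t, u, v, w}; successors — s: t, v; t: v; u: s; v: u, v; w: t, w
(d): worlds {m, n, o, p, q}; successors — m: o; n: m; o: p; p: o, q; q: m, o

The schema corresponds to a generalized confluence (Geach) condition: ∀x ∀z (xRz → ∃w (xRw ∧ zRw)).
(a): holds.
(b): holds.
(c): fails — uRs but no w* with uRw* and sRw*.
(d): fails — mRo but no w with mRw and oRw.

(a), (b)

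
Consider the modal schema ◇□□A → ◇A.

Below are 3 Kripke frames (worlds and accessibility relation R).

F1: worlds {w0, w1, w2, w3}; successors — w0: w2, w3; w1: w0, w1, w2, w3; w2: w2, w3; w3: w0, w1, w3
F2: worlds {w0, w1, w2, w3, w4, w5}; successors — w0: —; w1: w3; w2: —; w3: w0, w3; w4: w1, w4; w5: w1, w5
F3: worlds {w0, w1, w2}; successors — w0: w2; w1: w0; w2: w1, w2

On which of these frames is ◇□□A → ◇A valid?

F1

Frame correspondent (Sahlqvist): ∀x ∀y (xRy → ∃w (yR²w ∧ xRw)) — i.e. a generalized confluence (Geach) condition.
F1: ✓.
F2: fails — w3Rw0 but no w with w0R²w and w3Rw.
F3: fails — w1Rw0 but no w with w0R²w and w1Rw.
Valid on: F1.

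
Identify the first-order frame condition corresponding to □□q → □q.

density

Suppose □□q→□q is valid. Take Rxy and set V(q)={w : xR²w}. Then □□q at x, so □q at x, so q at y, i.e. ∃z(Rxz∧Rzy).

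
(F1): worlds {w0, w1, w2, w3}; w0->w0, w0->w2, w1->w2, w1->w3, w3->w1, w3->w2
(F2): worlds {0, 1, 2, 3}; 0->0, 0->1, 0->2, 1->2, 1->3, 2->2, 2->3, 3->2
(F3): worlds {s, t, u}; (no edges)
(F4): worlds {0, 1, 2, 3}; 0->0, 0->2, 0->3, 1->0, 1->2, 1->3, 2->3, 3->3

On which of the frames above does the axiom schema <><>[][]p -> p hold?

(F3)

This is the axiom for a generalized confluence (Geach) condition; its first-order frame correspondent is forall x forall y (x R^2 y -> exists w (y R^2 w & x = w)).
(F1): fails — w0R²w2 but no w with w2R²w and w0=w.
(F2): fails — 0R²1 but no w with 1R²w and 0=w.
(F3): ✓.
(F4): fails — 0R²2 but no w with 2R²w and 0=w.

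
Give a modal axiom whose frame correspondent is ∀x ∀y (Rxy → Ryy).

This is shift-reflexivity; the standard corresponding axiom is T□: □(□s → s).

□(□s → s)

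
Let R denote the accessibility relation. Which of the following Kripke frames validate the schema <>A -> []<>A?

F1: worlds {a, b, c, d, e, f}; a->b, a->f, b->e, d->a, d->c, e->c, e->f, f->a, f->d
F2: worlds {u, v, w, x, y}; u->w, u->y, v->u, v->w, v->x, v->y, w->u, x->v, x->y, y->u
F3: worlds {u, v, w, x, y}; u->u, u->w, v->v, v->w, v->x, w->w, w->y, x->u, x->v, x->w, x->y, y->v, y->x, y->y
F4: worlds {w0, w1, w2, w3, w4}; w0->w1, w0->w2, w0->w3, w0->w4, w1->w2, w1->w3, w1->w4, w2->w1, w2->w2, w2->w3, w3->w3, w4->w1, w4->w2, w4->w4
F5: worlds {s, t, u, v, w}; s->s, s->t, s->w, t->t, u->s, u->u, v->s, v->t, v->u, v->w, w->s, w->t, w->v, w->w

The schema corresponds to the Euclidean property: forall x forall y forall z (Rxy & Rxz -> Ryz).
F1: fails — Rab and Rab but not Rbb.
F2: fails — Ruw and Ruw but not Rww.
F3: fails — Ruw and Ruu but not Rwu.
F4: fails — Rw0w4 and Rw0w3 but not Rw4w3.
F5: fails — Rst and Rsw but not Rtw.

none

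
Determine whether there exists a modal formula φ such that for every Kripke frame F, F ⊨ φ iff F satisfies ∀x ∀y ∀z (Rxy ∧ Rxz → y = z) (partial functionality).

This is a Sahlqvist condition; the CD axiom ◇q → □q defines it.
Suppose ◇q→□q is valid. Take Rxy, Rxz and set V(q)={y}. Then ◇q at x, so □q at x, so q at z, i.e. z=y.

Yes — defined by ◇q → □q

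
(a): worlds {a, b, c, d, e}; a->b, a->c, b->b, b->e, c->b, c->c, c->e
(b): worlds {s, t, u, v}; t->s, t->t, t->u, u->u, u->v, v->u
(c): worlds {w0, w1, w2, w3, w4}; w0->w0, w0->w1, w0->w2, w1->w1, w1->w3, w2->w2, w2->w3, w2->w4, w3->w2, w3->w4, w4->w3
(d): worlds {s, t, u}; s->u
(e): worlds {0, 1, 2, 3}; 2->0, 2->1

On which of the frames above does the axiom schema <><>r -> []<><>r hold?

(d), (e)

The schema corresponds to a generalized confluence (Geach) condition: forall x forall y forall z ((x R^2 y & xRz) -> exists w (y = w & z R^2 w)).
(a): fails — aR²c, aRb but no w with c=w and bR²w.
(b): fails — tR²s, tRs but no w with s=w and sR²w.
(c): fails — w0R²w0, w0Rw1 but no w with w0=w and w1R²w.
(d): satisfies the condition.
(e): satisfies the condition.
Valid on: (d), (e).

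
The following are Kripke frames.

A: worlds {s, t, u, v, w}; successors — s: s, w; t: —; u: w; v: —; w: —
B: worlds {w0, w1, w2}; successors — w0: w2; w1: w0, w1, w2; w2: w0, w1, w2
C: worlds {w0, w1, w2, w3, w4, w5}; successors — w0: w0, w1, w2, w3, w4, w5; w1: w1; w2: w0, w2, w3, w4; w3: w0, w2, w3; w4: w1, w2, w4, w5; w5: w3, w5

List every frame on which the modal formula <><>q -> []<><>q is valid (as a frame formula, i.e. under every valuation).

B

Frame correspondent (Sahlqvist): forall x forall y forall z ((x R^2 y & xRz) -> exists w (y = w & z R^2 w)) — i.e. a generalized confluence (Geach) condition.
A: fails — sR²s, sRw but no w* with s=w* and wR²w*.
B: holds.
C: fails — w0R²w0, w0Rw1 but no w with w0=w and w1R²w.
Valid on: B.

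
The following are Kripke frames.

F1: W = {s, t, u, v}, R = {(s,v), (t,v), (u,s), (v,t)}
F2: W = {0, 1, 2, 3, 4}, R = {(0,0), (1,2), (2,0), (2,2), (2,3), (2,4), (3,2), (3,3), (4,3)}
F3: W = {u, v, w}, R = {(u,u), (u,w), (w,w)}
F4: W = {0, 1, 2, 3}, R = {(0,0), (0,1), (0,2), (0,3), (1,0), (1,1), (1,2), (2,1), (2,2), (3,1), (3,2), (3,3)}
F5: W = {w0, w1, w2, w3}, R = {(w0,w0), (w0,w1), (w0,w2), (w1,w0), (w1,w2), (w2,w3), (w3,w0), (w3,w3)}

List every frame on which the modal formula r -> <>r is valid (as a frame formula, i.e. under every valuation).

F4

Frame correspondent (Sahlqvist): forall x Rxx — i.e. reflexivity.
F1: fails — world s does not see itself.
F2: fails — world 1 does not see itself.
F3: fails — world v does not see itself.
F4: holds.
F5: fails — world w1 does not see itself.
Valid on: F4.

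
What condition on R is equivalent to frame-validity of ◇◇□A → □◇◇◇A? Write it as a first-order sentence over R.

This is a Sahlqvist (Geach-type) schema ◇^2□^1A → □^1◇^3A.
Minimal-valuation argument: fix x; take any y with xR^2y and any z with xR^1z. Set V(A) to the set of worlds R-reachable from y in exactly 1 step. Then □^1A holds at y, so the antecedent holds at x; validity forces ◇^3A at z, giving a w with zR^3w and yR^1w.
First-order correspondent: ∀x ∀y ∀z ((xR²y ∧ xRz) → ∃w (yRw ∧ zR³w)).

∀x ∀y ∀z ((xR²y ∧ xRz) → ∃w (yRw ∧ zR³w))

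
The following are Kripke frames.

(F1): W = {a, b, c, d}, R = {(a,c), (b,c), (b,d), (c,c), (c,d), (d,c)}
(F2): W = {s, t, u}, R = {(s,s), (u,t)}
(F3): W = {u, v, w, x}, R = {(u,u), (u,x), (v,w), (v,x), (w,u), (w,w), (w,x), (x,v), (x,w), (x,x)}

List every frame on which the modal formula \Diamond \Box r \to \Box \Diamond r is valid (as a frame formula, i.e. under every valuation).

Frame correspondent (Sahlqvist): \forall x \forall y \forall z (Rxy \wedge Rxz \to \exists w (Ryw \wedge Rzw)) — i.e. convergence.
(F1): ✓.
(F2): fails — Rut and Rut but t and t have no common successor.
(F3): ✓.

(F1), (F3)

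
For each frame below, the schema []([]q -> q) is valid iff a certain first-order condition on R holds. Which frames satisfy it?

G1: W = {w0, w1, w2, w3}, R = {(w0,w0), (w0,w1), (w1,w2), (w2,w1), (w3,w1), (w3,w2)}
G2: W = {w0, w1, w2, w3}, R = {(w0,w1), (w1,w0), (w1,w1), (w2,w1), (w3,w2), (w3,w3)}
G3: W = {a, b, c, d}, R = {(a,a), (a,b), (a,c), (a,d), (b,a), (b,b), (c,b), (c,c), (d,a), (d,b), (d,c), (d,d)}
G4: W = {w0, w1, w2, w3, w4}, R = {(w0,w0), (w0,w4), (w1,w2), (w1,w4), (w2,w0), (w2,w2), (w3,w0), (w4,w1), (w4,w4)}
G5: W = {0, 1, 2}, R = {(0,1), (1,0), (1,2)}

This is the axiom for shift-reflexivity; its first-order frame correspondent is forall x forall y (Rxy -> Ryy).
G1: fails — Rw1w2 but not Rw2w2.
G2: fails — Rw1w0 but not Rw0w0.
G3: condition met.
G4: fails — Rw4w1 but not Rw1w1.
G5: fails — R12 but not R22.
Valid on: G3.

G3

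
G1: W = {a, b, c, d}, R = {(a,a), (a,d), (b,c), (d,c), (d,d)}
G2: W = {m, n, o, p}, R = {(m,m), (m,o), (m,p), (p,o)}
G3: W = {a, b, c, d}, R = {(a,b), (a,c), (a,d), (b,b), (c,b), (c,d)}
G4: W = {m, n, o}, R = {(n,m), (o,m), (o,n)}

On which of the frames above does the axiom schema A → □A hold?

none

This is the axiom for a generalized confluence (Geach) condition; its first-order frame correspondent is ∀x ∀z (xRz → ∃w (x = w ∧ z = w)).
G1: fails — aRd but a ≠ d.
G2: fails — mRo but m ≠ o.
G3: fails — aRb but a ≠ b.
G4: fails — nRm but n ≠ m.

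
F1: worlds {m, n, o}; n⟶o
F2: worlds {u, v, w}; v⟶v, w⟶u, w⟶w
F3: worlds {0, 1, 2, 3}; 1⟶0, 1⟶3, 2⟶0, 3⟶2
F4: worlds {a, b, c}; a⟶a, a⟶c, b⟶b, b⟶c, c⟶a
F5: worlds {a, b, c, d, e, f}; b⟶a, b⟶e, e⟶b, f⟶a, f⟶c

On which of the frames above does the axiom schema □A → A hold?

Frame correspondent (Sahlqvist): ∀x Rxx — i.e. reflexivity.
F1: fails — world m does not see itself.
F2: fails — world u does not see itself.
F3: fails — world 0 does not see itself.
F4: fails — world c does not see itself.
F5: fails — world a does not see itself.

none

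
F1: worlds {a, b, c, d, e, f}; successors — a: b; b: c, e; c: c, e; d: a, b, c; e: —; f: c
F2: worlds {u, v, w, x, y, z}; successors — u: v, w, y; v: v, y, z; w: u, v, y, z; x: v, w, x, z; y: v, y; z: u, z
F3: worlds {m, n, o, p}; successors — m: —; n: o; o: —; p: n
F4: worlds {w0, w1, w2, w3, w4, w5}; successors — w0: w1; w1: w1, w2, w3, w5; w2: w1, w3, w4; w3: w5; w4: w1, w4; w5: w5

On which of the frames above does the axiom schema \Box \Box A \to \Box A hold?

Frame correspondent (Sahlqvist): \forall x \forall y (Rxy \to \exists z (Rxz \wedge Rzy)) — i.e. density.
F1: fails — Rab but no z with Raz and Rzb.
F2: fails — Ruw but no t with Rut and Rtw.
F3: fails — Rno but no z with Rnz and Rzo.
F4: ✓.
Valid on: F4.

F4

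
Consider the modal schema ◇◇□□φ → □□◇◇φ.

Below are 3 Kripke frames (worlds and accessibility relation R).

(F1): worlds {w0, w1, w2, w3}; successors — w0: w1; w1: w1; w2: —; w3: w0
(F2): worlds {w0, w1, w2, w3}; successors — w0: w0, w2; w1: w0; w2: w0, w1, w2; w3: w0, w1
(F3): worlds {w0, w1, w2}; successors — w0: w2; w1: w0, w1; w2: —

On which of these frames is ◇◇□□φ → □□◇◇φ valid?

(F1), (F2)

Frame correspondent (Sahlqvist): ∀x ∀y ∀z ((xR²y ∧ xR²z) → ∃w (yR²w ∧ zR²w)) — i.e. a generalized confluence (Geach) condition.
(F1): ✓.
(F2): ✓.
(F3): fails — w1R²w0, w1R²w0 but no w with w0R²w and w0R²w.
Valid on: (F1), (F2).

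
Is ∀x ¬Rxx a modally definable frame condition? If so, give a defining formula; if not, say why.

Any modally definable frame class is closed under surjective bounded morphisms.
The 3-cycle (worlds s,t,u with s→t→u→s) is irreflexive, and the map sending every world to a single reflexive point • is a surjective bounded morphism (forth: every edge maps to (•,•); back: every world has a successor). So any modal formula valid on the 3-cycle is also valid on the reflexive point, which is not irreflexive.
So no modal formula (or set of formulas) defines exactly the irreflexive frames.

Not modally definable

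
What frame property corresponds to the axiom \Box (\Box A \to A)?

Shift-reflexivity

Suppose □(□A→A) is valid. Take Rxy and set V(A)={w : Ryw}. Then at y, □A holds; since □(□A→A) at x, □A→A at y, so A at y, i.e. Ryy.
Conversely, any frame satisfying \forall x \forall y (Rxy \to Ryy) validates the schema.
Frame condition: \forall x \forall y (Rxy \to Ryy).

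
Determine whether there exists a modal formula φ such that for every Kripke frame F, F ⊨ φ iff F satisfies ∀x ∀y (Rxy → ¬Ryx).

Modal frame validity is preserved under surjective bounded morphisms.
The 5-cycle (worlds a,b,c,d,e with a→b→c→d→e→a) is asymmetric. Mapping every world to a single reflexive point • is a surjective bounded morphism, and the reflexive point is not asymmetric (R•• but asymmetry requires ¬R••).
So the class is not modally definable.

Not definable by any modal formula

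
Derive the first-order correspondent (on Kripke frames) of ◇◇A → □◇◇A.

This is a Sahlqvist (Geach-type) schema ◇^2□^0A → □^1◇^2A.
First-order correspondent: ∀x ∀y ∀z ((xR²y ∧ xRz) → ∃w (y = w ∧ zR²w)).

∀x ∀y ∀z ((xR²y ∧ xRz) → ∃w (y = w ∧ zR²w))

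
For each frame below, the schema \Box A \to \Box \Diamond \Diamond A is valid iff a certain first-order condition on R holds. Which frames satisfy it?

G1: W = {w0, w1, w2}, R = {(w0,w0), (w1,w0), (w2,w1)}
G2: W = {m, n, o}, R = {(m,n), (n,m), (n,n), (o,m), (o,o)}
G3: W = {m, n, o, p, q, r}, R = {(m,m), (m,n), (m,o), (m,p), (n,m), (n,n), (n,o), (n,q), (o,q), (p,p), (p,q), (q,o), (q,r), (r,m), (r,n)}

G2, G3

Frame correspondent (Sahlqvist): \forall x \forall z (xRz \to \exists w (xRw \wedge z R^2 w)) — i.e. a generalized confluence (Geach) condition.
G1: fails — w2Rw1 but no w with w2Rw and w1R²w.
G2: holds.
G3: holds.
Valid on: G2, G3.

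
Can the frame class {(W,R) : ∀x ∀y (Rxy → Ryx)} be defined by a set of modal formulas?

This is a Sahlqvist condition; the B axiom r → □◇r defines it.
Suppose r→□◇r is valid. Take Rxy and set V(r)={x}. Then r at x, so □◇r at x, so ◇r at y, so some z with Ryz has r; z=x, i.e. Ryx.

Yes — defined by r → □◇r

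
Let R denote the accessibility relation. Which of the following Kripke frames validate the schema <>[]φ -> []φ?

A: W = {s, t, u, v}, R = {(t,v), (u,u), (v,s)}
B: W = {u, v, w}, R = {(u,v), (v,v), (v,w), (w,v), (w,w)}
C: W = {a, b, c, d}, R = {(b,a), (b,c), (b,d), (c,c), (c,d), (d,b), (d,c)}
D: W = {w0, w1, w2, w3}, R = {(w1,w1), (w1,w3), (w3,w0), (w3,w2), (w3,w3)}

B

The schema corresponds to the Euclidean property: forall x forall y forall z (Rxy & Rxz -> Ryz).
A: fails — Rtv and Rtv but not Rvv.
B: holds.
C: fails — Rbc and Rba but not Rca.
D: fails — Rw1w3 and Rw1w1 but not Rw3w1.
Valid on: B.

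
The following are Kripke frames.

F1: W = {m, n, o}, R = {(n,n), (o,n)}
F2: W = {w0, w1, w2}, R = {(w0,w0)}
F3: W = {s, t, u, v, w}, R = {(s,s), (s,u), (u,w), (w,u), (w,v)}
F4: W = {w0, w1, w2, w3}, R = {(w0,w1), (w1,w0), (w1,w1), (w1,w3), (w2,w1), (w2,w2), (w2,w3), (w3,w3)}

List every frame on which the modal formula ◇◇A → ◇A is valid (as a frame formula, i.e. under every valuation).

F1, F2

The schema corresponds to transitivity: ∀x ∀y ∀z (Rxy ∧ Ryz → Rxz).
F1: condition met.
F2: condition met.
F3: fails — Rwu and Ruw but not Rww.
F4: fails — Rw0w1 and Rw1w0 but not Rw0w0.
Valid on: F1, F2.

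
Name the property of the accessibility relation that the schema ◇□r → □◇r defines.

Convergence

This is the .2 axiom.
It corresponds to convergence: ∀x ∀y ∀z (Rxy ∧ Rxz → ∃w (Ryw ∧ Rzw)).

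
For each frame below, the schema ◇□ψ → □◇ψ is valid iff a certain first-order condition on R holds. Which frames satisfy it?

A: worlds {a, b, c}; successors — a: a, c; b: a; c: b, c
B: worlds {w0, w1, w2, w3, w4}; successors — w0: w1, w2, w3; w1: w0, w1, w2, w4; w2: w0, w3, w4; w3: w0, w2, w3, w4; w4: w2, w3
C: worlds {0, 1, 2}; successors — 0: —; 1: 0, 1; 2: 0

B

Frame correspondent (Sahlqvist): ∀x ∀y ∀z (Rxy ∧ Rxz → ∃w (Ryw ∧ Rzw)) — i.e. convergence.
A: fails — Rcc and Rcb but c and b have no common successor.
B: holds.
C: fails — R10 and R10 but 0 and 0 have no common successor.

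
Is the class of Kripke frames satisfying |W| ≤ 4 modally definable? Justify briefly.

Modal frame validity is preserved under disjoint unions.
Any modal formula valid on each of 5 disjoint one-world frames is valid on their disjoint union (validity is preserved under disjoint unions). Each one-world frame has |W|=1≤4, but the union has |W|=5.
Hence having at most 4 worlds is not modally definable.

No — not modally definable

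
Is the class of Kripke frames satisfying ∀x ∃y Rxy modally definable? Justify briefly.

Yes: it is seriality, defined by the D schema □p → ◇p.
Suppose □p→◇p is valid. At any x set V(p)=W. Then □p at x, so ◇p at x, so x has a successor.

Yes, by □p → ◇p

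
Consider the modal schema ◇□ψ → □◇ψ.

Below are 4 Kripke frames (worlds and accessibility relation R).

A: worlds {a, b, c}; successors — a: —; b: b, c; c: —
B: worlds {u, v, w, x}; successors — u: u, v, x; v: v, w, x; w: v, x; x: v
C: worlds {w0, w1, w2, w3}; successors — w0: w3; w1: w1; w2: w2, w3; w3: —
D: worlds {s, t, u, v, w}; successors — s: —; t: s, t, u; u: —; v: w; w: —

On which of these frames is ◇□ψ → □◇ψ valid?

B

This is the axiom for convergence; its first-order frame correspondent is ∀x ∀y ∀z (Rxy ∧ Rxz → ∃w (Ryw ∧ Rzw)).
A: fails — Rbc and Rbc but c and c have no common successor.
B: condition met.
C: fails — Rw0w3 and Rw0w3 but w3 and w3 have no common successor.
D: fails — Rtt and Rtu but t and u have no common successor.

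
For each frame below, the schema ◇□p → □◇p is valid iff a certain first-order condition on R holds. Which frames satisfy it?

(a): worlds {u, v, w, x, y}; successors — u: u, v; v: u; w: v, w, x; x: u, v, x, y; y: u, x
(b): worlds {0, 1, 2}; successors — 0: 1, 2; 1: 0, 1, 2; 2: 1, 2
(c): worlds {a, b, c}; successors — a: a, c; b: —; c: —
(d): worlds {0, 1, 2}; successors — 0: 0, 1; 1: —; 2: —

(b)

The schema corresponds to convergence: ∀x ∀y ∀z (Rxy ∧ Rxz → ∃w (Ryw ∧ Rzw)).
(a): fails — Rww and Rwv but w and v have no common successor.
(b): satisfies the condition.
(c): fails — Raa and Rac but a and c have no common successor.
(d): fails — R00 and R01 but 0 and 1 have no common successor.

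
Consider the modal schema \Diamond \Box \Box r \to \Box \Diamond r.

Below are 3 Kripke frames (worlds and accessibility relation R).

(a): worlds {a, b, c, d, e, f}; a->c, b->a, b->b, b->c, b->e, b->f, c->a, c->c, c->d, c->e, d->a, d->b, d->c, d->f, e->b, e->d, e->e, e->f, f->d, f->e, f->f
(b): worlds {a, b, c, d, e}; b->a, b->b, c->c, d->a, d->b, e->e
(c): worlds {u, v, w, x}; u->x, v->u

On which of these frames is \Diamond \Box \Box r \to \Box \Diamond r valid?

(a)

Frame correspondent (Sahlqvist): \forall x \forall y \forall z ((xRy \wedge xRz) \to \exists w (y R^2 w \wedge zRw)) — i.e. a generalized confluence (Geach) condition.
(a): holds.
(b): fails — bRa, bRa but no w with aR²w and aRw.
(c): fails — uRx, uRx but no t with xR²t and xRt.
Valid on: (a).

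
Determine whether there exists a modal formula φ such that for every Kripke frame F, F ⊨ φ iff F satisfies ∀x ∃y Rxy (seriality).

This is a Sahlqvist condition; the D axiom □p → ◇p defines it.
Suppose □p→◇p is valid. At any x set V(p)=W. Then □p at x, so ◇p at x, so x has a successor.

Yes — defined by □p → ◇p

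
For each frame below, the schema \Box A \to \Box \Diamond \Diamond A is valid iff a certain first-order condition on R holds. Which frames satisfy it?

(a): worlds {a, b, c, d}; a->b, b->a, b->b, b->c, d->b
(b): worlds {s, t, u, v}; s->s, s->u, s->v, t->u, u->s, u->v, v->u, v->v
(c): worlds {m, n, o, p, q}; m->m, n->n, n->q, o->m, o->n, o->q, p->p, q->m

(b)

Frame correspondent (Sahlqvist): \forall x \forall z (xRz \to \exists w (xRw \wedge z R^2 w)) — i.e. a generalized confluence (Geach) condition.
(a): fails — bRc but no w with bRw and cR²w.
(b): satisfies the condition.
(c): fails — nRq but no w with nRw and qR²w.
Valid on: (b).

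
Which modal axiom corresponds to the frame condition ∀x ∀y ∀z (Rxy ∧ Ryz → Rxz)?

□p → □□p

A defining formula is □p → □□p (the 4 axiom).
Suppose □p→□□p is valid. Take Rxy, Ryz and set V(p)={w : Rxw}. Then □p at x, so □□p at x, so □p at y, so p at z, i.e. Rxz.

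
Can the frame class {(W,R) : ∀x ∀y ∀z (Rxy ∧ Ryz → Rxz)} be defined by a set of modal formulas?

The condition is transitivity. A defining modal formula is □r → □□r.
Suppose □r→□□r is valid. Take Rxy, Ryz and set V(r)={w : Rxw}. Then □r at x, so □□r at x, so □r at y, so r at z, i.e. Rxz.

Yes — defined by □r → □□r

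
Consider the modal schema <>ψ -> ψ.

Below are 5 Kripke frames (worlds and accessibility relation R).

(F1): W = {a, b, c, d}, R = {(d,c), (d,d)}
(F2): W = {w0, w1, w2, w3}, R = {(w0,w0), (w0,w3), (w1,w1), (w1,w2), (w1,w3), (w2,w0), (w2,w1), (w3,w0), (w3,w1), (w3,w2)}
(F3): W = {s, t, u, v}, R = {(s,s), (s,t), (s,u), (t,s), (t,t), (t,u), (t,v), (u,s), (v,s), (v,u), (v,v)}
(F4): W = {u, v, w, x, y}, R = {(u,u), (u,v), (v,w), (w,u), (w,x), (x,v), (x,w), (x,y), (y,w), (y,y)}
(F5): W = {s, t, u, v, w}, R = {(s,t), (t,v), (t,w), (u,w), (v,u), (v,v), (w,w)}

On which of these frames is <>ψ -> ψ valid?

none

Frame correspondent (Sahlqvist): forall x forall y (xRy -> exists w (y = w & x = w)) — i.e. a generalized confluence (Geach) condition.
(F1): fails — dRc but c ≠ d.
(F2): fails — w0Rw3 but w3 ≠ w0.
(F3): fails — sRt but t ≠ s.
(F4): fails — uRv but v ≠ u.
(F5): fails — sRt but t ≠ s.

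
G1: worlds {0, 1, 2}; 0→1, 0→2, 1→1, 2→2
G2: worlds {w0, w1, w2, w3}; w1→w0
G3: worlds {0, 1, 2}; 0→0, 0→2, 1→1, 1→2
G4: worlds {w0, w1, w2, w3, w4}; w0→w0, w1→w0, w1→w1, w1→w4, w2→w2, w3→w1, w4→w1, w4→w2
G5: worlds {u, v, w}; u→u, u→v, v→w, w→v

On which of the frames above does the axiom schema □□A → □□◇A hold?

The schema corresponds to a generalized confluence (Geach) condition: ∀x ∀z (xR²z → ∃w (xR²w ∧ zRw)).
G1: holds.
G2: holds.
G3: fails — 0R²2 but no w with 0R²w and 2Rw.
G4: holds.
G5: fails — vR²v but no t with vR²t and vRt.

G1, G2, G4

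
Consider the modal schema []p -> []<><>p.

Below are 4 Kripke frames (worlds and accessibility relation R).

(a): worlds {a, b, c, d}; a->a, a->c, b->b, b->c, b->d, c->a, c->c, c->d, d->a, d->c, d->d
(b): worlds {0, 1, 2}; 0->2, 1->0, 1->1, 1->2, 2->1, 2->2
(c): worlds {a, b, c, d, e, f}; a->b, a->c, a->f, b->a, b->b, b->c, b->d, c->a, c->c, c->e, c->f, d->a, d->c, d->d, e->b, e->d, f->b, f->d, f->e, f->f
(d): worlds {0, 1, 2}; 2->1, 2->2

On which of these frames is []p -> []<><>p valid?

This is the axiom for a generalized confluence (Geach) condition; its first-order frame correspondent is forall x forall z (xRz -> exists w (xRw & z R^2 w)).
(a): holds.
(b): holds.
(c): holds.
(d): fails — 2R1 but no w with 2Rw and 1R²w.

(a), (b), (c)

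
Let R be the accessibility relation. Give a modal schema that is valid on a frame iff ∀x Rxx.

The condition is reflexivity. The T schema □s → s defines it.

□s → s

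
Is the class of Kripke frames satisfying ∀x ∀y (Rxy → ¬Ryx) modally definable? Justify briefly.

If a class were modally definable it would be closed under surjective bounded morphisms (Goldblatt–Thomason).
The 4-cycle (worlds w0,w1,w2,w3 with w0→w1→w2→w3→w0) is asymmetric. Mapping every world to a single reflexive point • is a surjective bounded morphism, and the reflexive point is not asymmetric (R•• but asymmetry requires ¬R••).
So the class is not modally definable.

No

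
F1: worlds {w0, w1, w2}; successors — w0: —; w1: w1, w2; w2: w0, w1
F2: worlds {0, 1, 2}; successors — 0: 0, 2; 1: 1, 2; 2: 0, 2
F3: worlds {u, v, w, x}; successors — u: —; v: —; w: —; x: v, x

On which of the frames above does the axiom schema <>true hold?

The schema corresponds to seriality: forall x exists y Rxy.
F1: fails — world w0 has no successor.
F2: satisfies the condition.
F3: fails — world u has no successor.

F2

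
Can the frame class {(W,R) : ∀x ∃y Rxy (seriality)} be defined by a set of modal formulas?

Yes, by □q → ◇q

The condition is seriality. A defining modal formula is □q → ◇q.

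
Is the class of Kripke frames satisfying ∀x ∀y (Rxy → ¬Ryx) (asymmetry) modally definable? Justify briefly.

Modal frame validity is preserved under surjective bounded morphisms.
The 3-cycle (worlds a,b,c with a→b→c→a) is asymmetric. Mapping every world to a single reflexive point • is a surjective bounded morphism, and the reflexive point is not asymmetric (R•• but asymmetry requires ¬R••).
Hence asymmetry is not modally definable.

No — not modally definable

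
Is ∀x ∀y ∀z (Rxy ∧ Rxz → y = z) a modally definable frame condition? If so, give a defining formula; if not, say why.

Definable; ◇r → □r defines it

Yes: it is partial functionality, defined by the CD schema ◇r → □r.
Suppose ◇r→□r is valid. Take Rxy, Rxz and set V(r)={y}. Then ◇r at x, so □r at x, so r at z, i.e. z=y.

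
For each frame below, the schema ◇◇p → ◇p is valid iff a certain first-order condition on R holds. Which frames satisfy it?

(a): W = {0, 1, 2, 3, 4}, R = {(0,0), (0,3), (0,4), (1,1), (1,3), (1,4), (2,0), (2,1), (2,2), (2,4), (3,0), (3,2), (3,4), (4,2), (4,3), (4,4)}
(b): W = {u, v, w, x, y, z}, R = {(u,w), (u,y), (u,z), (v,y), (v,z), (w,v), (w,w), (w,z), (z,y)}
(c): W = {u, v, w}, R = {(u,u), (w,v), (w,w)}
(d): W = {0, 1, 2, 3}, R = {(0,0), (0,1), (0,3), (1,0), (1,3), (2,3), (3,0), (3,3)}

(c)

Frame correspondent (Sahlqvist): ∀x ∀y ∀z (Rxy ∧ Ryz → Rxz) — i.e. transitivity.
(a): fails — R34 and R43 but not R33.
(b): fails — Ruw and Rwv but not Ruv.
(c): satisfies the condition.
(d): fails — R10 and R01 but not R11.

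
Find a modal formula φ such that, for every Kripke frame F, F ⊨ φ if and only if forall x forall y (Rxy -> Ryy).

This is shift-reflexivity; the standard corresponding axiom is T□: □(□q → q).

□(□q → q)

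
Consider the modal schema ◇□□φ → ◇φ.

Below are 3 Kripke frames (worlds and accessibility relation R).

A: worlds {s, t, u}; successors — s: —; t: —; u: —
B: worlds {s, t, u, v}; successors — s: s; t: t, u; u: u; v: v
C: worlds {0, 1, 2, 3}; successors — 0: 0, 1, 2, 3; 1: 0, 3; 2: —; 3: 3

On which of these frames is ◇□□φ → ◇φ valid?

This is the axiom for a generalized confluence (Geach) condition; its first-order frame correspondent is ∀x ∀y (xRy → ∃w (yR²w ∧ xRw)).
A: satisfies the condition.
B: satisfies the condition.
C: fails — 0R2 but no w with 2R²w and 0Rw.

A, B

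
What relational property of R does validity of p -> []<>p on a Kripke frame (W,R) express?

symmetry: forall x forall y (Rxy -> Ryx)

This is the B axiom.
Its frame correspondent is symmetry — forall x forall y (Rxy -> Ryx).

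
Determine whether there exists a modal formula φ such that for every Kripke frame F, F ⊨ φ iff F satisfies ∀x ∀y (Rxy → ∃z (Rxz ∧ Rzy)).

Yes, by □□r → □r

The condition is density. A defining modal formula is □□r → □r.
Suppose □□r→□r is valid. Take Rxy and set V(r)={w : xR²w}. Then □□r at x, so □r at x, so r at y, i.e. ∃z(Rxz∧Rzy).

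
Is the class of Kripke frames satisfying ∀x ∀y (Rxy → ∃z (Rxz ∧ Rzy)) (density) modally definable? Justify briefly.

This is a Sahlqvist condition; the C4 axiom □□q → □q defines it.
Suppose □□q→□q is valid. Take Rxy and set V(q)={w : xR²w}. Then □□q at x, so □q at x, so q at y, i.e. ∃z(Rxz∧Rzy).

Yes, by □□q → □q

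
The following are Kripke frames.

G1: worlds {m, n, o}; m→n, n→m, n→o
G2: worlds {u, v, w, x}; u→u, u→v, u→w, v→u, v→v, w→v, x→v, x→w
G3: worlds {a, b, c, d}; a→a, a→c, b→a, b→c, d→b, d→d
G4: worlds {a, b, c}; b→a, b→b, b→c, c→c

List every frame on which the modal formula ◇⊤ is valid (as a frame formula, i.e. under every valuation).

Frame correspondent (Sahlqvist): ∀x ∃y Rxy — i.e. seriality.
G1: fails — world o has no successor.
G2: condition met.
G3: fails — world c has no successor.
G4: fails — world a has no successor.
Valid on: G2.

G2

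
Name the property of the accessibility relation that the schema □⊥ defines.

□⊥ is valid iff no world has any successor (otherwise □⊥ fails at any world with one).

emptiness of R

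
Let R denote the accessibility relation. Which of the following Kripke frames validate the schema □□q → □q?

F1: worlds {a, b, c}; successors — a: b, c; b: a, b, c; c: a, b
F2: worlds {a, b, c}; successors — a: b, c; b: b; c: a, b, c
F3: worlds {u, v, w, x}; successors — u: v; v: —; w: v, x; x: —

F1, F2

Frame correspondent (Sahlqvist): ∀x ∀y (Rxy → ∃z (Rxz ∧ Rzy)) — i.e. density.
F1: holds.
F2: holds.
F3: fails — Ruv but no z with Ruz and Rzv.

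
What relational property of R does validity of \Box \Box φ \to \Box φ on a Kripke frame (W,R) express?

Density

Suppose □□φ→□φ is valid. Take Rxy and set V(φ)={w : xR²w}. Then □□φ at x, so □φ at x, so φ at y, i.e. ∃z(Rxz∧Rzy).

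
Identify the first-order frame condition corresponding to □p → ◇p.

seriality

Suppose □p→◇p is valid. At any x set V(p)=W. Then □p at x, so ◇p at x, so x has a successor.
The converse is a direct semantic check.
Frame condition: ∀x ∃y Rxy.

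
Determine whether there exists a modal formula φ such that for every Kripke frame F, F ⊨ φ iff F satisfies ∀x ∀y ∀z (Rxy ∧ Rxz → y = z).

The condition is partial functionality. A defining modal formula is ◇p → □p.

Yes, by ◇p → □p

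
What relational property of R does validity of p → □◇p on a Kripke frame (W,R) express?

symmetry

Suppose p→□◇p is valid. Take Rxy and set V(p)={x}. Then p at x, so □◇p at x, so ◇p at y, so some z with Ryz has p; z=x, i.e. Ryx.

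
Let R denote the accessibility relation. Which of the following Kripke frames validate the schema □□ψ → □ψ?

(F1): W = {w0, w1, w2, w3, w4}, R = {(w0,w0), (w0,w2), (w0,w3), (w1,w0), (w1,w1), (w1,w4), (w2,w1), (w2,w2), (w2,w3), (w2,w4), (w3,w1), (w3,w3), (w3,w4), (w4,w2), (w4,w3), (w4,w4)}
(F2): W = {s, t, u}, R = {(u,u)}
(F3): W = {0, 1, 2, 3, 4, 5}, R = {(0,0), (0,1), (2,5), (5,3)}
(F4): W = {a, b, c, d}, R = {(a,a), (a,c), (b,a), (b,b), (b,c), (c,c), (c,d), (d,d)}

The schema corresponds to density: ∀x ∀y (Rxy → ∃z (Rxz ∧ Rzy)).
(F1): satisfies the condition.
(F2): satisfies the condition.
(F3): fails — R25 but no z with R2z and Rz5.
(F4): satisfies the condition.

(F1), (F2), (F4)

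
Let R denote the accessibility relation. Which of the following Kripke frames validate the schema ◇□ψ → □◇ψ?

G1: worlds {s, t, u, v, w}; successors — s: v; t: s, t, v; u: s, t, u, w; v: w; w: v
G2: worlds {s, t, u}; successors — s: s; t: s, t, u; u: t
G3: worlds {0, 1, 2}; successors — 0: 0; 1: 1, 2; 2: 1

This is the axiom for convergence; its first-order frame correspondent is ∀x ∀y ∀z (Rxy ∧ Rxz → ∃w (Ryw ∧ Rzw)).
G1: fails — Rtv and Rts but v and s have no common successor.
G2: fails — Rts and Rtu but s and u have no common successor.
G3: condition met.

G3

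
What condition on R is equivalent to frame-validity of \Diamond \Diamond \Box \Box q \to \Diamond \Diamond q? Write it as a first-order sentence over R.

This is a Sahlqvist (Geach-type) schema ◇^2□^2q → □^0◇^2q.
Minimal-valuation argument: fix x; take any y with xR^2y and any z with xR^0z. Set V(q) to the set of worlds R-reachable from y in exactly 2 steps. Then □^2q holds at y, so the antecedent holds at x; validity forces ◇^2q at z, giving a w with zR^2w and yR^2w.
First-order correspondent: \forall x \forall y (x R^2 y \to \exists w (y R^2 w \wedge x R^2 w)).

\forall x \forall y (x R^2 y \to \exists w (y R^2 w \wedge x R^2 w))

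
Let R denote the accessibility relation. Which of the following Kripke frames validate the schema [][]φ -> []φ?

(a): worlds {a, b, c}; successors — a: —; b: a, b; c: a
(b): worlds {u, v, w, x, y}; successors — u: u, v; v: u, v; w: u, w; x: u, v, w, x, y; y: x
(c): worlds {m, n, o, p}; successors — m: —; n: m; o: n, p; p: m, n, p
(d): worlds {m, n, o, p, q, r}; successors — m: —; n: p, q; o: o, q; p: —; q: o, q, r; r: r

(b)

The schema corresponds to density: forall x forall y (Rxy -> exists z (Rxz & Rzy)).
(a): fails — Rca but no z with Rcz and Rza.
(b): satisfies the condition.
(c): fails — Rnm but no z with Rnz and Rzm.
(d): fails — Rnp but no z with Rnz and Rzp.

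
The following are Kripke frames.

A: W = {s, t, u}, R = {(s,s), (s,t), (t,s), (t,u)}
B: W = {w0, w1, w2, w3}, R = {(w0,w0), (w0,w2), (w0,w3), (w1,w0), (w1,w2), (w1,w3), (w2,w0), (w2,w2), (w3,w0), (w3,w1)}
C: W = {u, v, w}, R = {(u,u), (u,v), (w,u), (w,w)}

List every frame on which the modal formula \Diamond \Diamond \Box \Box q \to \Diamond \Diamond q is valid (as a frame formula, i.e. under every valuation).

The schema corresponds to a generalized confluence (Geach) condition: \forall x \forall y (x R^2 y \to \exists w (y R^2 w \wedge x R^2 w)).
A: fails — sR²u but no w with uR²w and sR²w.
B: holds.
C: fails — uR²v but no t with vR²t and uR²t.

B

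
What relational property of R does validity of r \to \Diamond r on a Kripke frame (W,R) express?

This is a form of the T axiom.
It corresponds to reflexivity: \forall x Rxx.

reflexivity: \forall x Rxx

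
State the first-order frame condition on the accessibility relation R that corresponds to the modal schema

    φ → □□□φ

∀x ∀z (xR³z → ∃w (x = w ∧ z = w))

This is a Sahlqvist (Geach-type) schema ◇^0□^0φ → □^3◇^0φ.
Minimal-valuation argument: fix x; take any y with xR^0y and any z with xR^3z. Set V(φ) to the set of worlds R-reachable from y in exactly 0 steps. Then □^0φ holds at y, so the antecedent holds at x; validity forces ◇^0φ at z, giving a w with zR^0w and yR^0w.
First-order correspondent: ∀x ∀z (xR³z → ∃w (x = w ∧ z = w)).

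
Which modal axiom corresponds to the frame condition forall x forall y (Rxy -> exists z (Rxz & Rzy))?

This is density; the standard corresponding axiom is C4: □□p → □p.
Suppose □□p→□p is valid. Take Rxy and set V(p)={w : xR²w}. Then □□p at x, so □p at x, so p at y, i.e. ∃z(Rxz∧Rzy).

□□p → □p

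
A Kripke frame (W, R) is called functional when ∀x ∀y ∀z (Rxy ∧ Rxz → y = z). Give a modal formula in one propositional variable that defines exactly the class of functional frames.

◇ψ → □ψ

A defining formula is ◇ψ → □ψ (the CD axiom).
Suppose ◇ψ→□ψ is valid. Take Rxy, Rxz and set V(ψ)={y}. Then ◇ψ at x, so □ψ at x, so ψ at z, i.e. z=y.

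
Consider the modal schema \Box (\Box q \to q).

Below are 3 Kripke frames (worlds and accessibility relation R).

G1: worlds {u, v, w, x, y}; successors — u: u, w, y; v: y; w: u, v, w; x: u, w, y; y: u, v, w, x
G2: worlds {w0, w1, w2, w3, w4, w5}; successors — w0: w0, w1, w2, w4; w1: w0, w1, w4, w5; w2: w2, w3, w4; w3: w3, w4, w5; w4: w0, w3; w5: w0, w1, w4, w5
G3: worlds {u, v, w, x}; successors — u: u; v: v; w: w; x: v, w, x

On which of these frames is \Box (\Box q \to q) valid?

Frame correspondent (Sahlqvist): \forall x \forall y (Rxy \to Ryy) — i.e. shift-reflexivity.
G1: fails — Ryx but not Rxx.
G2: fails — Rw1w4 but not Rw4w4.
G3: condition met.

G3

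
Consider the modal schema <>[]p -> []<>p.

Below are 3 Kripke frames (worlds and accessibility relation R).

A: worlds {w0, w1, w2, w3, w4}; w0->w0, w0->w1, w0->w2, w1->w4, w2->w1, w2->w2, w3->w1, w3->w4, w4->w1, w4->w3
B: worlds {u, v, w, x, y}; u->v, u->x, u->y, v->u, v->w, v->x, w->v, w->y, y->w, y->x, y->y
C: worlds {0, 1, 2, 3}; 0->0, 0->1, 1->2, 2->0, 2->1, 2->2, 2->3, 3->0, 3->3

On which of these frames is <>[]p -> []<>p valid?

none

This is the axiom for convergence; its first-order frame correspondent is forall x forall y forall z (Rxy & Rxz -> exists w (Ryw & Rzw)).
A: fails — Rw0w1 and Rw0w0 but w1 and w0 have no common successor.
B: fails — Ruv and Rux but v and x have no common successor.
C: fails — R00 and R01 but 0 and 1 have no common successor.
Valid on no frame.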